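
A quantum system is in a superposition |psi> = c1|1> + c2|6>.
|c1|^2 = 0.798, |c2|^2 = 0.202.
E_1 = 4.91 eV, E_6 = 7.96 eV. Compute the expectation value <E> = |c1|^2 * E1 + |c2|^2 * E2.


<E> = |c1|^2 * E1 + |c2|^2 * E2
= 0.798 * 4.91 + 0.202 * 7.96
= 3.9182 + 1.6079
= 5.5261 eV

5.5261


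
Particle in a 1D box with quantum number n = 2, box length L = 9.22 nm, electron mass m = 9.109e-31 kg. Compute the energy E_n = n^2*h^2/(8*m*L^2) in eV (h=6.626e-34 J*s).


E = n^2 * h^2 / (8 * m * L^2)
= 2^2 * (6.626e-34)^2 / (8 * 9.109e-31 * (9.22e-9)^2)
= 4 * 4.3904e-67 / (8 * 9.109e-31 * 8.5008e-17)
= 2.8349e-21 J
= 0.0177 eV

0.0177


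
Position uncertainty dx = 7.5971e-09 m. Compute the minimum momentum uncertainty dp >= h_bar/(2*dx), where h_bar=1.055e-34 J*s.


dp = h_bar / (2 * dx)
= 1.055e-34 / (2 * 7.5971e-09)
= 1.055e-34 / 1.5194e-08
= 6.9434e-27 kg*m/s

6.9434e-27


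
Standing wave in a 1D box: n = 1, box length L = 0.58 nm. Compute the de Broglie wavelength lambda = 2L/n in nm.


lambda = 2L / n
= 2 * 0.58 / 1
= 1.16 / 1
= 1.16 nm

1.16


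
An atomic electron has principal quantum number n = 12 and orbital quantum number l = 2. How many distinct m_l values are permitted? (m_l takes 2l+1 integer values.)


m_l ranges from -l to +l in integer steps
So m_l goes from -2 to +2
Count = 2l + 1 = 2*2 + 1
= 5

5


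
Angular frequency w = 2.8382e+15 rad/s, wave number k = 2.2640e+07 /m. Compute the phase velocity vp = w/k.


vp = w / k
= 2.8382e+15 / 2.2640e+07
= 1.2536e+08 m/s

1.2536e+08


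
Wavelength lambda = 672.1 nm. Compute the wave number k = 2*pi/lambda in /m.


k = 2 * pi / lambda
= 6.2832 / (672.1e-9)
= 6.2832 / 6.7210e-07
= 9.3486e+06 /m

9.3486e+06


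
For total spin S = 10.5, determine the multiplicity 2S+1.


Spin multiplicity = 2S + 1
= 2 * 10.5 + 1
= 21.0 + 1
= 22

22


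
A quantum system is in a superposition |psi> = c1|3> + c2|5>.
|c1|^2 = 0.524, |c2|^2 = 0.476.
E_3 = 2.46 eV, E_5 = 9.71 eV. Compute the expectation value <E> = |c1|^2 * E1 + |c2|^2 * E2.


<E> = |c1|^2 * E1 + |c2|^2 * E2
= 0.524 * 2.46 + 0.476 * 9.71
= 1.289 + 4.622
= 5.911 eV

5.911


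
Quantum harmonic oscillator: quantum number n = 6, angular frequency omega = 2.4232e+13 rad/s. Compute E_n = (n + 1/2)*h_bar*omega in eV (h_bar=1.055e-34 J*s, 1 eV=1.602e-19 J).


E = (n + 1/2) * h_bar * omega
= (6 + 0.5) * 1.055e-34 * 2.4232e+13
= 6.5 * 2.5565e-21
= 1.6617e-20 J
= 0.1037 eV

0.1037


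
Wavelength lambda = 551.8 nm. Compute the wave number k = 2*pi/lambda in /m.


k = 2 * pi / lambda
= 6.2832 / (551.8e-9)
= 6.2832 / 5.5180e-07
= 1.1387e+07 /m

1.1387e+07


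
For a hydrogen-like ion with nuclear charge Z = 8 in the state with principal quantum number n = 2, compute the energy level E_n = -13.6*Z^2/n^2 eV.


E_n = -13.6 * Z^2 / n^2
= -13.6 * 8^2 / 2^2
= -13.6 * 64 / 4
= -217.6 eV

-217.6


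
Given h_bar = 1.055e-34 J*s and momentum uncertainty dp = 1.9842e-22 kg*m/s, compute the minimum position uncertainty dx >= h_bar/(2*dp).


dx = h_bar / (2 * dp)
= 1.055e-34 / (2 * 1.9842e-22)
= 1.055e-34 / 3.9684e-22
= 2.6585e-13 m

2.6585e-13


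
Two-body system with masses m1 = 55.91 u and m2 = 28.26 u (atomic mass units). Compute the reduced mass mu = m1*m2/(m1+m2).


mu = m1 * m2 / (m1 + m2)
= 55.91 * 28.26 / (55.91 + 28.26)
= 1580.0166 / 84.17
= 18.7717 u

18.7717


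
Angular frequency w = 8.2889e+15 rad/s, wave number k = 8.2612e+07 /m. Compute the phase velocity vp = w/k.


vp = w / k
= 8.2889e+15 / 8.2612e+07
= 1.0034e+08 m/s

1.0034e+08


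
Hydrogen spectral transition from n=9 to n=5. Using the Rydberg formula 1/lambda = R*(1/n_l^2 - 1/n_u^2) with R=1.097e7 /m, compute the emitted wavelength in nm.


1/lambda = R * (1/n_l^2 - 1/n_u^2)
= 1.097e7 * (1/5^2 - 1/9^2)
= 1.097e7 * (0.04 - 0.012346)
= 1.097e7 * 0.027654
= 3.0337e+05 /m
lambda = 1 / 3.0337e+05 = 3296.3276 nm

3296.3276


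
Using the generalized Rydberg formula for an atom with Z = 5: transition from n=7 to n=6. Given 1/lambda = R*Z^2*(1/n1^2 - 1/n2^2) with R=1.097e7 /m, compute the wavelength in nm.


1/lambda = R * Z^2 * (1/n1^2 - 1/n2^2)
= 1.097e7 * 5^2 * (1/6^2 - 1/7^2)
= 1.097e7 * 25 * (0.027778 - 0.020408)
= 2.0211e+06 /m
lambda = 1 / 2.0211e+06
= 494.776 nm

494.776


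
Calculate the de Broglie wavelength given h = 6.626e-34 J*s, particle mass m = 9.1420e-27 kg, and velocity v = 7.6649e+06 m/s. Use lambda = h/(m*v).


lambda = h / (m * v)
= 6.626e-34 / (9.1420e-27 * 7.6649e+06)
= 6.626e-34 / 7.0073e-20
= 9.4559e-15 m

9.4559e-15


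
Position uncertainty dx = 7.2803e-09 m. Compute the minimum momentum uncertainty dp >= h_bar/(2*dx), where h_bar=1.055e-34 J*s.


dp = h_bar / (2 * dx)
= 1.055e-34 / (2 * 7.2803e-09)
= 1.055e-34 / 1.4561e-08
= 7.2456e-27 kg*m/s

7.2456e-27


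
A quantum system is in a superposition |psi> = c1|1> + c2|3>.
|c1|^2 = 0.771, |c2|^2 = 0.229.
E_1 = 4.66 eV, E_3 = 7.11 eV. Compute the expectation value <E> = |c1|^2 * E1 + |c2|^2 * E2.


<E> = |c1|^2 * E1 + |c2|^2 * E2
= 0.771 * 4.66 + 0.229 * 7.11
= 3.5929 + 1.6282
= 5.2211 eV

5.2211


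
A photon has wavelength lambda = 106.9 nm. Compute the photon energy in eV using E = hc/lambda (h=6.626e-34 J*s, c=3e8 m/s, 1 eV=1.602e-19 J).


E = hc / lambda
= (6.626e-34)(3e8) / (106.9e-9)
= 1.9878e-25 / 1.0690e-07
= 1.8595e-18 J
Converting to eV: 1.8595e-18 / 1.602e-19
= 11.6073 eV

11.6073


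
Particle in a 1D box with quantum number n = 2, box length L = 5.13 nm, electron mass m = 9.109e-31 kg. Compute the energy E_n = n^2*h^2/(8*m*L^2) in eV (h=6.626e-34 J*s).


E = n^2 * h^2 / (8 * m * L^2)
= 2^2 * (6.626e-34)^2 / (8 * 9.109e-31 * (5.13e-9)^2)
= 4 * 4.3904e-67 / (8 * 9.109e-31 * 2.6317e-17)
= 9.1573e-21 J
= 0.0572 eV

0.0572


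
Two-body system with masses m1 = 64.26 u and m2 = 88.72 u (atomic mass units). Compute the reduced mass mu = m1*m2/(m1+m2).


mu = m1 * m2 / (m1 + m2)
= 64.26 * 88.72 / (64.26 + 88.72)
= 5701.1472 / 152.98
= 37.2673 u

37.2673


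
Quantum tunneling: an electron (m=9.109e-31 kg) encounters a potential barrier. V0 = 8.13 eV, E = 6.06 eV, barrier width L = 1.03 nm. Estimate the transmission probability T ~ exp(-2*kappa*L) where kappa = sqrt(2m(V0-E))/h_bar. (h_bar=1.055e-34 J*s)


V0 - E = 2.07 eV = 3.3161e-19 J
kappa = sqrt(2 * m * (V0-E)) / h_bar
= sqrt(2 * 9.109e-31 * 3.3161e-19) / 1.055e-34
= 7.3674e+09 /m
2*kappa*L = 2 * 7.3674e+09 * 1.03e-9
= 15.1768
T = exp(-15.1768) = 2.563182e-07

2.563182e-07


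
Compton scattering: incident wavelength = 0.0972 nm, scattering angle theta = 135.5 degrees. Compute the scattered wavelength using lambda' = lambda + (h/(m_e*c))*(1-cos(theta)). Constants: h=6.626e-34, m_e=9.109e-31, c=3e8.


Compton wavelength: h/(m_e*c) = 2.4247e-12 m
d_lambda = 2.4247e-12 * (1 - cos(135.5 deg))
= 2.4247e-12 * 1.71325
= 4.1541e-12 m = 0.004154 nm
lambda' = 0.0972 + 0.004154
= 0.101354 nm

0.101354


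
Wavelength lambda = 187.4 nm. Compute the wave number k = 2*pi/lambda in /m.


k = 2 * pi / lambda
= 6.2832 / (187.4e-9)
= 6.2832 / 1.8740e-07
= 3.3528e+07 /m

3.3528e+07


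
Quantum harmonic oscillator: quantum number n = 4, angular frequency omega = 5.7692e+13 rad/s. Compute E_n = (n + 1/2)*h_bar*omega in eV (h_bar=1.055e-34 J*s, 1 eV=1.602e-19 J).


E = (n + 1/2) * h_bar * omega
= (4 + 0.5) * 1.055e-34 * 5.7692e+13
= 4.5 * 6.0865e-21
= 2.7389e-20 J
= 0.171 eV

0.171


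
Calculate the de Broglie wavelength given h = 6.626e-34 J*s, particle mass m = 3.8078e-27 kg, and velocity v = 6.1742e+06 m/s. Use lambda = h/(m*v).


lambda = h / (m * v)
= 6.626e-34 / (3.8078e-27 * 6.1742e+06)
= 6.626e-34 / 2.3510e-20
= 2.8184e-14 m

2.8184e-14


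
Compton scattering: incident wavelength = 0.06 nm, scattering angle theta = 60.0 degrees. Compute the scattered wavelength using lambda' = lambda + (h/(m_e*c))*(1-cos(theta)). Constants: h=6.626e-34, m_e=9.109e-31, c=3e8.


Compton wavelength: h/(m_e*c) = 2.4247e-12 m
d_lambda = 2.4247e-12 * (1 - cos(60.0 deg))
= 2.4247e-12 * 0.5
= 1.2124e-12 m = 0.001212 nm
lambda' = 0.06 + 0.001212
= 0.061212 nm

0.061212


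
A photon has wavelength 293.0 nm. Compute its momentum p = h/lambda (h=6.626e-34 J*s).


p = h / lambda
= 6.626e-34 / (293.0e-9)
= 6.626e-34 / 2.9300e-07
= 2.2614e-27 kg*m/s

2.2614e-27


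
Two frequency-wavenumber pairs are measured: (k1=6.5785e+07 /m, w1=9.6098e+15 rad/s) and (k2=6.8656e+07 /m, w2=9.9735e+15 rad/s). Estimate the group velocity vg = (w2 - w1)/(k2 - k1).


vg = (w2 - w1) / (k2 - k1)
= (9.9735e+15 - 9.6098e+15) / (6.8656e+07 - 6.5785e+07)
= 3.6370e+14 / 2.8710e+06
= 1.2668e+08 m/s

1.2668e+08


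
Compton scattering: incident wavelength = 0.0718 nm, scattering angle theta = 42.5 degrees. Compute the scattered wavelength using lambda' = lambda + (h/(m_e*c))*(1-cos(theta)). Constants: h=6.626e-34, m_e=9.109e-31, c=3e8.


Compton wavelength: h/(m_e*c) = 2.4247e-12 m
d_lambda = 2.4247e-12 * (1 - cos(42.5 deg))
= 2.4247e-12 * 0.262723
= 6.3703e-13 m = 0.000637 nm
lambda' = 0.0718 + 0.000637
= 0.072437 nm

0.072437


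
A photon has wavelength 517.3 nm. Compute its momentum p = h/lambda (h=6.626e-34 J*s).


p = h / lambda
= 6.626e-34 / (517.3e-9)
= 6.626e-34 / 5.1730e-07
= 1.2809e-27 kg*m/s

1.2809e-27


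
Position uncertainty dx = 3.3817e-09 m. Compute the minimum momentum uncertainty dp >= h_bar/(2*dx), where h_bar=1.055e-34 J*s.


dp = h_bar / (2 * dx)
= 1.055e-34 / (2 * 3.3817e-09)
= 1.055e-34 / 6.7634e-09
= 1.5599e-26 kg*m/s

1.5599e-26


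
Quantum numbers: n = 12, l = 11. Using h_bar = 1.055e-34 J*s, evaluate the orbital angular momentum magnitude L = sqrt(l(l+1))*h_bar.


L = sqrt(l*(l+1)) * h_bar
= sqrt(11 * 12) * 1.055e-34
= sqrt(132) * 1.055e-34
= 11.4891 * 1.055e-34
= 1.2121e-33 J*s

1.2121e-33


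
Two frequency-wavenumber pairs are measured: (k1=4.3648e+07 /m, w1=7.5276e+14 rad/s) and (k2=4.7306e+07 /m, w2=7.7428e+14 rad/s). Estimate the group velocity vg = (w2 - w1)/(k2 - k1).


vg = (w2 - w1) / (k2 - k1)
= (7.7428e+14 - 7.5276e+14) / (4.7306e+07 - 4.3648e+07)
= 2.1520e+13 / 3.6580e+06
= 5.8830e+06 m/s

5.8830e+06


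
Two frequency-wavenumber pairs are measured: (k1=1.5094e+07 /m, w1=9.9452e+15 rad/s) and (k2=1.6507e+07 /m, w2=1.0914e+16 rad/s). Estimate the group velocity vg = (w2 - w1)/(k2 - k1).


vg = (w2 - w1) / (k2 - k1)
= (1.0914e+16 - 9.9452e+15) / (1.6507e+07 - 1.5094e+07)
= 9.6880e+14 / 1.4130e+06
= 6.8563e+08 m/s

6.8563e+08


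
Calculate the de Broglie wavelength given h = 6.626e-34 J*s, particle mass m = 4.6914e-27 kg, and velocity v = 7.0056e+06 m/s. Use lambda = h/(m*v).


lambda = h / (m * v)
= 6.626e-34 / (4.6914e-27 * 7.0056e+06)
= 6.626e-34 / 3.2866e-20
= 2.0161e-14 m

2.0161e-14


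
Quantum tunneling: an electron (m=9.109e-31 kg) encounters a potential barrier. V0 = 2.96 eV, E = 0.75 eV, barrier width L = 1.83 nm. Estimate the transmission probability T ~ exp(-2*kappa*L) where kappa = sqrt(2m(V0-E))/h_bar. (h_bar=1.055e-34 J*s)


V0 - E = 2.21 eV = 3.5404e-19 J
kappa = sqrt(2 * m * (V0-E)) / h_bar
= sqrt(2 * 9.109e-31 * 3.5404e-19) / 1.055e-34
= 7.6125e+09 /m
2*kappa*L = 2 * 7.6125e+09 * 1.83e-9
= 27.8616
T = exp(-27.8616) = 7.940578e-13

7.940578e-13


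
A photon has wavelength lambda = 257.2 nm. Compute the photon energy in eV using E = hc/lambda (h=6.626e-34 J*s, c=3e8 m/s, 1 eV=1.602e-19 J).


E = hc / lambda
= (6.626e-34)(3e8) / (257.2e-9)
= 1.9878e-25 / 2.5720e-07
= 7.7286e-19 J
Converting to eV: 7.7286e-19 / 1.602e-19
= 4.8244 eV

4.8244


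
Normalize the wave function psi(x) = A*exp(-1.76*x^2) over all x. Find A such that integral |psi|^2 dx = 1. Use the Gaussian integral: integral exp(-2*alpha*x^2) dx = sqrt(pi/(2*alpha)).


integral |psi|^2 dx = A^2 * sqrt(pi/(2*alpha)) = 1
A^2 = sqrt(2*alpha/pi)
= sqrt(2 * 1.76 / pi)
= 1.058513
A = sqrt(1.058513)
= 1.0288

1.0288


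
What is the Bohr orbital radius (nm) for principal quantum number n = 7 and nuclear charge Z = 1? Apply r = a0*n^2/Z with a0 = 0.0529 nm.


r = a0 * n^2 / Z
= 0.0529 * 7^2 / 1
= 0.0529 * 49 / 1
= 2.5921 nm

2.5921


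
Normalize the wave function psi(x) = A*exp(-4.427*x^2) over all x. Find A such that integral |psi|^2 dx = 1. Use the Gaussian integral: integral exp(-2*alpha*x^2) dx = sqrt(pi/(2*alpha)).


integral |psi|^2 dx = A^2 * sqrt(pi/(2*alpha)) = 1
A^2 = sqrt(2*alpha/pi)
= sqrt(2 * 4.427 / pi)
= 1.678784
A = sqrt(1.678784)
= 1.2957

1.2957


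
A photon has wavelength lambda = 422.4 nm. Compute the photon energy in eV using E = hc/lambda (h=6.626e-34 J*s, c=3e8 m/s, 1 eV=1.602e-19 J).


E = hc / lambda
= (6.626e-34)(3e8) / (422.4e-9)
= 1.9878e-25 / 4.2240e-07
= 4.7060e-19 J
Converting to eV: 4.7060e-19 / 1.602e-19
= 2.9376 eV

2.9376


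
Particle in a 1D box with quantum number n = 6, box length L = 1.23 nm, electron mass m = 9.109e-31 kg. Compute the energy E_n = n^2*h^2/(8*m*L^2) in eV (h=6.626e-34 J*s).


E = n^2 * h^2 / (8 * m * L^2)
= 6^2 * (6.626e-34)^2 / (8 * 9.109e-31 * (1.23e-9)^2)
= 36 * 4.3904e-67 / (8 * 9.109e-31 * 1.5129e-18)
= 1.4336e-18 J
= 8.9489 eV

8.9489


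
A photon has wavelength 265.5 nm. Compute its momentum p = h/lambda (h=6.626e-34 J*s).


p = h / lambda
= 6.626e-34 / (265.5e-9)
= 6.626e-34 / 2.6550e-07
= 2.4957e-27 kg*m/s

2.4957e-27


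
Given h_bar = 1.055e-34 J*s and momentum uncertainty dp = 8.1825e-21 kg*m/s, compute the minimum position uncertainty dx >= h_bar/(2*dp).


dx = h_bar / (2 * dp)
= 1.055e-34 / (2 * 8.1825e-21)
= 1.055e-34 / 1.6365e-20
= 6.4467e-15 m

6.4467e-15


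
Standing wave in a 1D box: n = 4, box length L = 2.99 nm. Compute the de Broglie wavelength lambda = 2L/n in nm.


lambda = 2L / n
= 2 * 2.99 / 4
= 5.98 / 4
= 1.495 nm

1.495


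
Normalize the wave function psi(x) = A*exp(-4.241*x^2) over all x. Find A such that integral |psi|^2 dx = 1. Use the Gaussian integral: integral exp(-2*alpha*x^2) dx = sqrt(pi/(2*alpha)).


integral |psi|^2 dx = A^2 * sqrt(pi/(2*alpha)) = 1
A^2 = sqrt(2*alpha/pi)
= sqrt(2 * 4.241 / pi)
= 1.643139
A = sqrt(1.643139)
= 1.2818

1.2818


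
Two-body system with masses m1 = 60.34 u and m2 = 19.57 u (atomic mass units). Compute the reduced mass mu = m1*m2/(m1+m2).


mu = m1 * m2 / (m1 + m2)
= 60.34 * 19.57 / (60.34 + 19.57)
= 1180.8538 / 79.91
= 14.7773 u

14.7773


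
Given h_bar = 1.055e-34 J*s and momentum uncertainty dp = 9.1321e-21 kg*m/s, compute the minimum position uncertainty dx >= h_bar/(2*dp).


dx = h_bar / (2 * dp)
= 1.055e-34 / (2 * 9.1321e-21)
= 1.055e-34 / 1.8264e-20
= 5.7763e-15 m

5.7763e-15


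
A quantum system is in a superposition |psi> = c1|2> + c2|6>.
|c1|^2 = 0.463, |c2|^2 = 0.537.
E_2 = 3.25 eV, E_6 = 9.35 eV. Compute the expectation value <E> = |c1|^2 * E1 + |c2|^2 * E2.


<E> = |c1|^2 * E1 + |c2|^2 * E2
= 0.463 * 3.25 + 0.537 * 9.35
= 1.5048 + 5.021
= 6.5257 eV

6.5257


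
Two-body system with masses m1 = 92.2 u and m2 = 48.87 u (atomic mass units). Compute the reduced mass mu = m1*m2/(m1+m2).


mu = m1 * m2 / (m1 + m2)
= 92.2 * 48.87 / (92.2 + 48.87)
= 4505.814 / 141.07
= 31.9403 u

31.9403


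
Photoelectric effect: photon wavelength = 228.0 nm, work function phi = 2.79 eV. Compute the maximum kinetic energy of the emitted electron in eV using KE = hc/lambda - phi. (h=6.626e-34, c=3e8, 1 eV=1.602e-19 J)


E_photon = hc / lambda
= (6.626e-34)(3e8) / (228.0e-9)
= 8.7184e-19 J
= 5.4422 eV
KE = E_photon - phi
= 5.4422 - 2.79
= 2.6522 eV

2.6522


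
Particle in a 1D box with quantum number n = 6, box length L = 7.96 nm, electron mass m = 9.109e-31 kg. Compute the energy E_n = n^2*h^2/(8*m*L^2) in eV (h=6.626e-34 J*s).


E = n^2 * h^2 / (8 * m * L^2)
= 6^2 * (6.626e-34)^2 / (8 * 9.109e-31 * (7.96e-9)^2)
= 36 * 4.3904e-67 / (8 * 9.109e-31 * 6.3362e-17)
= 3.4231e-20 J
= 0.2137 eV

0.2137


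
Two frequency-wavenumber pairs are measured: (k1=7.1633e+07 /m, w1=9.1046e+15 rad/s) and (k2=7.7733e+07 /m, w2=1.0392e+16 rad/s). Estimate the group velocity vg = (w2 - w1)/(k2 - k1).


vg = (w2 - w1) / (k2 - k1)
= (1.0392e+16 - 9.1046e+15) / (7.7733e+07 - 7.1633e+07)
= 1.2874e+15 / 6.1000e+06
= 2.1105e+08 m/s

2.1105e+08


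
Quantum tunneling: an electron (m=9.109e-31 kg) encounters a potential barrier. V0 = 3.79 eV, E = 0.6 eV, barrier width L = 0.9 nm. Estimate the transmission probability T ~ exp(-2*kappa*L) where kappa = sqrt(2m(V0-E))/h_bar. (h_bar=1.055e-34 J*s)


V0 - E = 3.19 eV = 5.1104e-19 J
kappa = sqrt(2 * m * (V0-E)) / h_bar
= sqrt(2 * 9.109e-31 * 5.1104e-19) / 1.055e-34
= 9.1459e+09 /m
2*kappa*L = 2 * 9.1459e+09 * 0.9e-9
= 16.4625
T = exp(-16.4625) = 7.086100e-08

7.086100e-08


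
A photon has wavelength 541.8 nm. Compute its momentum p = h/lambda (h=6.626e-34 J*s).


p = h / lambda
= 6.626e-34 / (541.8e-9)
= 6.626e-34 / 5.4180e-07
= 1.2230e-27 kg*m/s

1.2230e-27


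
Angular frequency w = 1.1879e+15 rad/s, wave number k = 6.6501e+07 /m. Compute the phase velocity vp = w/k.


vp = w / k
= 1.1879e+15 / 6.6501e+07
= 1.7863e+07 m/s

1.7863e+07


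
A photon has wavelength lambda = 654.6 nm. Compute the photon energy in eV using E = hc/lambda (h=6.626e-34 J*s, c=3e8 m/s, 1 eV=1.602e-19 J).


E = hc / lambda
= (6.626e-34)(3e8) / (654.6e-9)
= 1.9878e-25 / 6.5460e-07
= 3.0367e-19 J
Converting to eV: 3.0367e-19 / 1.602e-19
= 1.8955 eV

1.8955


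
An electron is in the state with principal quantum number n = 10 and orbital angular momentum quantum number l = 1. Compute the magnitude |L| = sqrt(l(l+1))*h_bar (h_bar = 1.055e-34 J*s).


L = sqrt(l*(l+1)) * h_bar
= sqrt(1 * 2) * 1.055e-34
= sqrt(2) * 1.055e-34
= 1.4142 * 1.055e-34
= 1.4920e-34 J*s

1.4920e-34


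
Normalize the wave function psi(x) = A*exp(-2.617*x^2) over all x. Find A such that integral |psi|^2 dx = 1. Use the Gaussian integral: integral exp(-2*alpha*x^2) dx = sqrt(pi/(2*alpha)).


integral |psi|^2 dx = A^2 * sqrt(pi/(2*alpha)) = 1
A^2 = sqrt(2*alpha/pi)
= sqrt(2 * 2.617 / pi)
= 1.290749
A = sqrt(1.290749)
= 1.1361

1.1361


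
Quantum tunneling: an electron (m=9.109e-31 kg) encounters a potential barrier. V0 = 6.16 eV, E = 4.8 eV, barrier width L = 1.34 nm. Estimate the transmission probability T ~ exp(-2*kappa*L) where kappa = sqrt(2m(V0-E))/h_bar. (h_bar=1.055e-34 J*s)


V0 - E = 1.36 eV = 2.1787e-19 J
kappa = sqrt(2 * m * (V0-E)) / h_bar
= sqrt(2 * 9.109e-31 * 2.1787e-19) / 1.055e-34
= 5.9717e+09 /m
2*kappa*L = 2 * 5.9717e+09 * 1.34e-9
= 16.0042
T = exp(-16.0042) = 1.120659e-07

1.120659e-07


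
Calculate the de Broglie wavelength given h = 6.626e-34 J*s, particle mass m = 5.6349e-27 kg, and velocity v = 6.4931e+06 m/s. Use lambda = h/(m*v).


lambda = h / (m * v)
= 6.626e-34 / (5.6349e-27 * 6.4931e+06)
= 6.626e-34 / 3.6588e-20
= 1.8110e-14 m

1.8110e-14


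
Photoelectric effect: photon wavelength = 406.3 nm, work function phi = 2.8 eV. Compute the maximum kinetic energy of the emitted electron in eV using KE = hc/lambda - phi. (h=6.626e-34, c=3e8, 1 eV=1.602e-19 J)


E_photon = hc / lambda
= (6.626e-34)(3e8) / (406.3e-9)
= 4.8924e-19 J
= 3.054 eV
KE = E_photon - phi
= 3.054 - 2.8
= 0.254 eV

0.254


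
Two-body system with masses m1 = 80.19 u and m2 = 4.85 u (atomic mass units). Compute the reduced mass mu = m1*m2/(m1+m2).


mu = m1 * m2 / (m1 + m2)
= 80.19 * 4.85 / (80.19 + 4.85)
= 388.9215 / 85.04
= 4.5734 u

4.5734


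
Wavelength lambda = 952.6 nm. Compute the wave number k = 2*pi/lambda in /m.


k = 2 * pi / lambda
= 6.2832 / (952.6e-9)
= 6.2832 / 9.5260e-07
= 6.5958e+06 /m

6.5958e+06


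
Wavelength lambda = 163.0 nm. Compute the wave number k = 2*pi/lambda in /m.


k = 2 * pi / lambda
= 6.2832 / (163.0e-9)
= 6.2832 / 1.6300e-07
= 3.8547e+07 /m

3.8547e+07


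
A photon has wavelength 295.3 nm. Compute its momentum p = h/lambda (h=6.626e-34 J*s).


p = h / lambda
= 6.626e-34 / (295.3e-9)
= 6.626e-34 / 2.9530e-07
= 2.2438e-27 kg*m/s

2.2438e-27


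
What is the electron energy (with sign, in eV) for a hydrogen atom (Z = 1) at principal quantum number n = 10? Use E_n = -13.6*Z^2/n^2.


E_n = -13.6 * Z^2 / n^2
= -13.6 * 1^2 / 10^2
= -13.6 * 1 / 100
= -0.136 eV

-0.136


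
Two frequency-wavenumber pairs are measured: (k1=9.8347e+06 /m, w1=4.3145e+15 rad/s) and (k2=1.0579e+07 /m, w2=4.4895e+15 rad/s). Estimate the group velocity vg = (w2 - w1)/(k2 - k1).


vg = (w2 - w1) / (k2 - k1)
= (4.4895e+15 - 4.3145e+15) / (1.0579e+07 - 9.8347e+06)
= 1.7500e+14 / 7.4430e+05
= 2.3512e+08 m/s

2.3512e+08


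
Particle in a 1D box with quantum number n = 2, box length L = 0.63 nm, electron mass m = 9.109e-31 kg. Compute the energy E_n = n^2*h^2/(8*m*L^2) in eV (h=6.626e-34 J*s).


E = n^2 * h^2 / (8 * m * L^2)
= 2^2 * (6.626e-34)^2 / (8 * 9.109e-31 * (0.63e-9)^2)
= 4 * 4.3904e-67 / (8 * 9.109e-31 * 3.9690e-19)
= 6.0719e-19 J
= 3.7902 eV

3.7902


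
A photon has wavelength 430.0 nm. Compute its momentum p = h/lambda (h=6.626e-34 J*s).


p = h / lambda
= 6.626e-34 / (430.0e-9)
= 6.626e-34 / 4.3000e-07
= 1.5409e-27 kg*m/s

1.5409e-27


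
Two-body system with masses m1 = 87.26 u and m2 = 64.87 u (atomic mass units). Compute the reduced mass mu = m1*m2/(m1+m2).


mu = m1 * m2 / (m1 + m2)
= 87.26 * 64.87 / (87.26 + 64.87)
= 5660.5562 / 152.13
= 37.2087 u

37.2087


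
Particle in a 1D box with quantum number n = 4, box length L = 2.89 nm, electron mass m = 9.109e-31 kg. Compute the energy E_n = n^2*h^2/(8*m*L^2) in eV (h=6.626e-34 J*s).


E = n^2 * h^2 / (8 * m * L^2)
= 4^2 * (6.626e-34)^2 / (8 * 9.109e-31 * (2.89e-9)^2)
= 16 * 4.3904e-67 / (8 * 9.109e-31 * 8.3521e-18)
= 1.1542e-19 J
= 0.7205 eV

0.7205


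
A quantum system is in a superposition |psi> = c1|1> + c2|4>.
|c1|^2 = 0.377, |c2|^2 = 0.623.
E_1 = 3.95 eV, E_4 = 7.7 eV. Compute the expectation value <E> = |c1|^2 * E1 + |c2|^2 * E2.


<E> = |c1|^2 * E1 + |c2|^2 * E2
= 0.377 * 3.95 + 0.623 * 7.7
= 1.4891 + 4.7971
= 6.2863 eV

6.2863


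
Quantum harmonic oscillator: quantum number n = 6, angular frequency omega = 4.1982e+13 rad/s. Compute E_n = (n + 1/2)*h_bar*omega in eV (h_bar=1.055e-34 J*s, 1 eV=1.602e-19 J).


E = (n + 1/2) * h_bar * omega
= (6 + 0.5) * 1.055e-34 * 4.1982e+13
= 6.5 * 4.4291e-21
= 2.8789e-20 J
= 0.1797 eV

0.1797


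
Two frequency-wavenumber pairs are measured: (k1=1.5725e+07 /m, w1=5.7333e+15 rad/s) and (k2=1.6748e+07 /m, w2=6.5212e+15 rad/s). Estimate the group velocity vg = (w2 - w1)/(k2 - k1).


vg = (w2 - w1) / (k2 - k1)
= (6.5212e+15 - 5.7333e+15) / (1.6748e+07 - 1.5725e+07)
= 7.8790e+14 / 1.0230e+06
= 7.7019e+08 m/s

7.7019e+08


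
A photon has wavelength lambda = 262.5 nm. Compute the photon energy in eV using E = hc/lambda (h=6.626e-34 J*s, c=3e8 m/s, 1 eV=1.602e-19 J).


E = hc / lambda
= (6.626e-34)(3e8) / (262.5e-9)
= 1.9878e-25 / 2.6250e-07
= 7.5726e-19 J
Converting to eV: 7.5726e-19 / 1.602e-19
= 4.7269 eV

4.7269


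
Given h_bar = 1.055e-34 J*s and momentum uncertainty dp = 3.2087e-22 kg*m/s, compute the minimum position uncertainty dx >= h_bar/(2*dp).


dx = h_bar / (2 * dp)
= 1.055e-34 / (2 * 3.2087e-22)
= 1.055e-34 / 6.4174e-22
= 1.6440e-13 m

1.6440e-13


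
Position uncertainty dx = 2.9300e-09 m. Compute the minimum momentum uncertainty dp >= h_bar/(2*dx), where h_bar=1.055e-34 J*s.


dp = h_bar / (2 * dx)
= 1.055e-34 / (2 * 2.9300e-09)
= 1.055e-34 / 5.8600e-09
= 1.8003e-26 kg*m/s

1.8003e-26


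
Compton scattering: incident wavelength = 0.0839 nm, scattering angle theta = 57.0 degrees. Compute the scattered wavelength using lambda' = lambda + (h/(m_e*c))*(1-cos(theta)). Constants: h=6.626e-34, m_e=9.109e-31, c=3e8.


Compton wavelength: h/(m_e*c) = 2.4247e-12 m
d_lambda = 2.4247e-12 * (1 - cos(57.0 deg))
= 2.4247e-12 * 0.455361
= 1.1041e-12 m = 0.001104 nm
lambda' = 0.0839 + 0.001104
= 0.085004 nm

0.085004


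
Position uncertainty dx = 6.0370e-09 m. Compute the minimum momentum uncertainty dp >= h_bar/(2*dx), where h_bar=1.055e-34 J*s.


dp = h_bar / (2 * dx)
= 1.055e-34 / (2 * 6.0370e-09)
= 1.055e-34 / 1.2074e-08
= 8.7378e-27 kg*m/s

8.7378e-27


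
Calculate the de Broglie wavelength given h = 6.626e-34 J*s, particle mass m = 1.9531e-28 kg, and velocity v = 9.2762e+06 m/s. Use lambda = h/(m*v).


lambda = h / (m * v)
= 6.626e-34 / (1.9531e-28 * 9.2762e+06)
= 6.626e-34 / 1.8117e-21
= 3.6573e-13 m

3.6573e-13


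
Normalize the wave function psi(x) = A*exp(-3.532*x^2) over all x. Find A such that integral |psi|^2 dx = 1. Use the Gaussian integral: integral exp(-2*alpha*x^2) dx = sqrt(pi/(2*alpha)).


integral |psi|^2 dx = A^2 * sqrt(pi/(2*alpha)) = 1
A^2 = sqrt(2*alpha/pi)
= sqrt(2 * 3.532 / pi)
= 1.499514
A = sqrt(1.499514)
= 1.2245

1.2245


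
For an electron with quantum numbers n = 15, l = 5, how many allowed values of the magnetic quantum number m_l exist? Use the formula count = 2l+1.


m_l ranges from -l to +l in integer steps
So m_l goes from -5 to +5
Count = 2l + 1 = 2*5 + 1
= 11

11


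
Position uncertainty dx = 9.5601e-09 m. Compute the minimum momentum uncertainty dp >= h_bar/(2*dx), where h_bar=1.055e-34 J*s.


dp = h_bar / (2 * dx)
= 1.055e-34 / (2 * 9.5601e-09)
= 1.055e-34 / 1.9120e-08
= 5.5177e-27 kg*m/s

5.5177e-27


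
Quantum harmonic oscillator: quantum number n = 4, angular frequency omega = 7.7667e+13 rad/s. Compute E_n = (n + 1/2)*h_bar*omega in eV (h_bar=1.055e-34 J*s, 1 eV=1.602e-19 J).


E = (n + 1/2) * h_bar * omega
= (4 + 0.5) * 1.055e-34 * 7.7667e+13
= 4.5 * 8.1939e-21
= 3.6872e-20 J
= 0.2302 eV

0.2302


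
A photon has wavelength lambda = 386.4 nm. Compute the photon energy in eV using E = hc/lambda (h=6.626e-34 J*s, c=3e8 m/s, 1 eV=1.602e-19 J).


E = hc / lambda
= (6.626e-34)(3e8) / (386.4e-9)
= 1.9878e-25 / 3.8640e-07
= 5.1444e-19 J
Converting to eV: 5.1444e-19 / 1.602e-19
= 3.2112 eV

3.2112


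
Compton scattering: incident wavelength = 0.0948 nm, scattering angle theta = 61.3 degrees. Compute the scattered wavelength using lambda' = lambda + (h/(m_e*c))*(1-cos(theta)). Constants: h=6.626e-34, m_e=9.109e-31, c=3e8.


Compton wavelength: h/(m_e*c) = 2.4247e-12 m
d_lambda = 2.4247e-12 * (1 - cos(61.3 deg))
= 2.4247e-12 * 0.519777
= 1.2603e-12 m = 0.00126 nm
lambda' = 0.0948 + 0.00126
= 0.09606 nm

0.09606


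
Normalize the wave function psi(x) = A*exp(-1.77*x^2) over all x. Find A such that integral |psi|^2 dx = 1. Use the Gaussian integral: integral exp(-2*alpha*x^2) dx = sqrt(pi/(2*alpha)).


integral |psi|^2 dx = A^2 * sqrt(pi/(2*alpha)) = 1
A^2 = sqrt(2*alpha/pi)
= sqrt(2 * 1.77 / pi)
= 1.061516
A = sqrt(1.061516)
= 1.0303

1.0303


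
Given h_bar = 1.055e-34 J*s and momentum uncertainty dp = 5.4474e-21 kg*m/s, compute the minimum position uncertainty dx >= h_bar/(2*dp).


dx = h_bar / (2 * dp)
= 1.055e-34 / (2 * 5.4474e-21)
= 1.055e-34 / 1.0895e-20
= 9.6835e-15 m

9.6835e-15


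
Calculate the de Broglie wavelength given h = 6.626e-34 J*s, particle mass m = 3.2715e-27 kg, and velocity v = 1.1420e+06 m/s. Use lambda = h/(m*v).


lambda = h / (m * v)
= 6.626e-34 / (3.2715e-27 * 1.1420e+06)
= 6.626e-34 / 3.7361e-21
= 1.7735e-13 m

1.7735e-13


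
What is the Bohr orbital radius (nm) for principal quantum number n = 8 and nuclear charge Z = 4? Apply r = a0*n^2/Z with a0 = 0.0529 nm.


r = a0 * n^2 / Z
= 0.0529 * 8^2 / 4
= 0.0529 * 64 / 4
= 0.8464 nm

0.8464


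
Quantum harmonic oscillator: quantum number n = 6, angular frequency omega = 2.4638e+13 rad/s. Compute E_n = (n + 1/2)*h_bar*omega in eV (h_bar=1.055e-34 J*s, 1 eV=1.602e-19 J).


E = (n + 1/2) * h_bar * omega
= (6 + 0.5) * 1.055e-34 * 2.4638e+13
= 6.5 * 2.5993e-21
= 1.6896e-20 J
= 0.1055 eV

0.1055


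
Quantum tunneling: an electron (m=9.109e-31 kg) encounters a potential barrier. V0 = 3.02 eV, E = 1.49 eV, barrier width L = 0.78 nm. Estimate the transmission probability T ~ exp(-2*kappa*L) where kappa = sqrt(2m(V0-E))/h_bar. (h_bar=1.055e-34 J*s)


V0 - E = 1.53 eV = 2.4511e-19 J
kappa = sqrt(2 * m * (V0-E)) / h_bar
= sqrt(2 * 9.109e-31 * 2.4511e-19) / 1.055e-34
= 6.3340e+09 /m
2*kappa*L = 2 * 6.3340e+09 * 0.78e-9
= 9.881
T = exp(-9.881) = 5.113879e-05

5.113879e-05


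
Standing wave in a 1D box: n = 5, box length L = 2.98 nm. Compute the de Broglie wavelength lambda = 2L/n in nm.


lambda = 2L / n
= 2 * 2.98 / 5
= 5.96 / 5
= 1.192 nm

1.192


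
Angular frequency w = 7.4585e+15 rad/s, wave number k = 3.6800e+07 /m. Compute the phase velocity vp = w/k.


vp = w / k
= 7.4585e+15 / 3.6800e+07
= 2.0268e+08 m/s

2.0268e+08


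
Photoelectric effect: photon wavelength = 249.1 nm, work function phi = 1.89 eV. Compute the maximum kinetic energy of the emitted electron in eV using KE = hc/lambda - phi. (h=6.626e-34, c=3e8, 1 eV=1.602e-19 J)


E_photon = hc / lambda
= (6.626e-34)(3e8) / (249.1e-9)
= 7.9799e-19 J
= 4.9812 eV
KE = E_photon - phi
= 4.9812 - 1.89
= 3.0912 eV

3.0912


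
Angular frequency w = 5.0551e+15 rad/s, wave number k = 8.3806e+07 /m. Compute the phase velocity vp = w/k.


vp = w / k
= 5.0551e+15 / 8.3806e+07
= 6.0319e+07 m/s

6.0319e+07


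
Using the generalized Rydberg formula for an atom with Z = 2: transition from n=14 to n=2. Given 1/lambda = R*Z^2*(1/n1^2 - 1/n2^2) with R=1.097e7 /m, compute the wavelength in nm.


1/lambda = R * Z^2 * (1/n1^2 - 1/n2^2)
= 1.097e7 * 2^2 * (1/2^2 - 1/14^2)
= 1.097e7 * 4 * (0.25 - 0.005102)
= 1.0746e+07 /m
lambda = 1 / 1.0746e+07
= 93.0568 nm

93.0568


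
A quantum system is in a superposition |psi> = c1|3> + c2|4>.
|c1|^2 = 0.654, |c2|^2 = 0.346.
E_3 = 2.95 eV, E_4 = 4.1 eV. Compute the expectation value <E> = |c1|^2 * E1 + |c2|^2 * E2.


<E> = |c1|^2 * E1 + |c2|^2 * E2
= 0.654 * 2.95 + 0.346 * 4.1
= 1.9293 + 1.4186
= 3.3479 eV

3.3479


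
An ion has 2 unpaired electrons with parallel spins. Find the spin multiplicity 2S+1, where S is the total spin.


Total spin S = N * (1/2) = 2 * 0.5 = 1.0
Spin multiplicity = 2S + 1
= 2 * 1.0 + 1
= 3

3


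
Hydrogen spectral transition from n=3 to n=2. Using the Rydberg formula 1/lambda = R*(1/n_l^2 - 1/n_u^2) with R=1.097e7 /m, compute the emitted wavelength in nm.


1/lambda = R * (1/n_l^2 - 1/n_u^2)
= 1.097e7 * (1/2^2 - 1/3^2)
= 1.097e7 * (0.25 - 0.111111)
= 1.097e7 * 0.138889
= 1.5236e+06 /m
lambda = 1 / 1.5236e+06 = 656.3355 nm

656.3355


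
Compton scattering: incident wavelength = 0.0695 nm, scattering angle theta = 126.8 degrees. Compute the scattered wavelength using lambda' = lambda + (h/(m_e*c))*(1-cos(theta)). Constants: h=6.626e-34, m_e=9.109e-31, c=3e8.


Compton wavelength: h/(m_e*c) = 2.4247e-12 m
d_lambda = 2.4247e-12 * (1 - cos(126.8 deg))
= 2.4247e-12 * 1.599024
= 3.8772e-12 m = 0.003877 nm
lambda' = 0.0695 + 0.003877
= 0.073377 nm

0.073377


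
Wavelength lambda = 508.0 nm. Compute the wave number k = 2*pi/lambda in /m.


k = 2 * pi / lambda
= 6.2832 / (508.0e-9)
= 6.2832 / 5.0800e-07
= 1.2368e+07 /m

1.2368e+07


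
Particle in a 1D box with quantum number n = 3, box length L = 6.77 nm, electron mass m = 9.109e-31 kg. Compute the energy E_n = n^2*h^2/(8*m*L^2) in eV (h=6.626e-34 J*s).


E = n^2 * h^2 / (8 * m * L^2)
= 3^2 * (6.626e-34)^2 / (8 * 9.109e-31 * (6.77e-9)^2)
= 9 * 4.3904e-67 / (8 * 9.109e-31 * 4.5833e-17)
= 1.1831e-20 J
= 0.0738 eV

0.0738


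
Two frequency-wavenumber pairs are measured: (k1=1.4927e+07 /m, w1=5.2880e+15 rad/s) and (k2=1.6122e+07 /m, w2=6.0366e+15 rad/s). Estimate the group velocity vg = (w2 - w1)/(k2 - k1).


vg = (w2 - w1) / (k2 - k1)
= (6.0366e+15 - 5.2880e+15) / (1.6122e+07 - 1.4927e+07)
= 7.4860e+14 / 1.1950e+06
= 6.2644e+08 m/s

6.2644e+08


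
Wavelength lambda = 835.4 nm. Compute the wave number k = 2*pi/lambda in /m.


k = 2 * pi / lambda
= 6.2832 / (835.4e-9)
= 6.2832 / 8.3540e-07
= 7.5212e+06 /m

7.5212e+06


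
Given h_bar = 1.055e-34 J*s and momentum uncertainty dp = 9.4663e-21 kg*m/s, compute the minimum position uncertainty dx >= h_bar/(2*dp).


dx = h_bar / (2 * dp)
= 1.055e-34 / (2 * 9.4663e-21)
= 1.055e-34 / 1.8933e-20
= 5.5724e-15 m

5.5724e-15


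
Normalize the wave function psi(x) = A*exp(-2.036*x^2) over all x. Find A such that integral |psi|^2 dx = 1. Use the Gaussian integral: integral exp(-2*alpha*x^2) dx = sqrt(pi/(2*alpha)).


integral |psi|^2 dx = A^2 * sqrt(pi/(2*alpha)) = 1
A^2 = sqrt(2*alpha/pi)
= sqrt(2 * 2.036 / pi)
= 1.138489
A = sqrt(1.138489)
= 1.067

1.067


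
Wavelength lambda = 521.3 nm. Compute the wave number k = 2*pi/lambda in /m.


k = 2 * pi / lambda
= 6.2832 / (521.3e-9)
= 6.2832 / 5.2130e-07
= 1.2053e+07 /m

1.2053e+07


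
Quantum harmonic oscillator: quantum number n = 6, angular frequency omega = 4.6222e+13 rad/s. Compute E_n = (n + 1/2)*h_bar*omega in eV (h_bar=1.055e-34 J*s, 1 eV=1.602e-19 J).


E = (n + 1/2) * h_bar * omega
= (6 + 0.5) * 1.055e-34 * 4.6222e+13
= 6.5 * 4.8764e-21
= 3.1697e-20 J
= 0.1979 eV

0.1979


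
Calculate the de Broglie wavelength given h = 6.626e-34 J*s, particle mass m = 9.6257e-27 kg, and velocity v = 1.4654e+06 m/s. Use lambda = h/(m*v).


lambda = h / (m * v)
= 6.626e-34 / (9.6257e-27 * 1.4654e+06)
= 6.626e-34 / 1.4106e-20
= 4.6975e-14 m

4.6975e-14


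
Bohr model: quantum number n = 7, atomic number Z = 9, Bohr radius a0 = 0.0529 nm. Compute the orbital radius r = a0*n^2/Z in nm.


r = a0 * n^2 / Z
= 0.0529 * 7^2 / 9
= 0.0529 * 49 / 9
= 0.288 nm

0.288


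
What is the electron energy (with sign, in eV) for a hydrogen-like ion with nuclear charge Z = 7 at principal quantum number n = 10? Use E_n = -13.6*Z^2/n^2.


E_n = -13.6 * Z^2 / n^2
= -13.6 * 7^2 / 10^2
= -13.6 * 49 / 100
= -6.664 eV

-6.664


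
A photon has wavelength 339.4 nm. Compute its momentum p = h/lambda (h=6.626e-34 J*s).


p = h / lambda
= 6.626e-34 / (339.4e-9)
= 6.626e-34 / 3.3940e-07
= 1.9523e-27 kg*m/s

1.9523e-27


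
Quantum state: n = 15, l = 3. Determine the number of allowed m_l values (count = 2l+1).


m_l ranges from -l to +l in integer steps
So m_l goes from -3 to +3
Count = 2l + 1 = 2*3 + 1
= 7

7


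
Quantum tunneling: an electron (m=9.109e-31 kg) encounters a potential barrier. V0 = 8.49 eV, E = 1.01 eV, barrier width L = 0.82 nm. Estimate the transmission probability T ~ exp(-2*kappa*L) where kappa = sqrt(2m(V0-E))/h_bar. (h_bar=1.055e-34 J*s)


V0 - E = 7.48 eV = 1.1983e-18 J
kappa = sqrt(2 * m * (V0-E)) / h_bar
= sqrt(2 * 9.109e-31 * 1.1983e-18) / 1.055e-34
= 1.4005e+10 /m
2*kappa*L = 2 * 1.4005e+10 * 0.82e-9
= 22.968
T = exp(-22.968) = 1.059523e-10

1.059523e-10


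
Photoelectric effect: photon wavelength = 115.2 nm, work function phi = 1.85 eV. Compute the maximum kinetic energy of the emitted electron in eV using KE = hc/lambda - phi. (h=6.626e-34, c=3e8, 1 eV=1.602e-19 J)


E_photon = hc / lambda
= (6.626e-34)(3e8) / (115.2e-9)
= 1.7255e-18 J
= 10.771 eV
KE = E_photon - phi
= 10.771 - 1.85
= 8.921 eV

8.921


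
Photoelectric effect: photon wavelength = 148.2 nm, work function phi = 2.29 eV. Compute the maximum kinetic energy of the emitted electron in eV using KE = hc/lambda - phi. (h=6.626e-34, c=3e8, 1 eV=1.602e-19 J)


E_photon = hc / lambda
= (6.626e-34)(3e8) / (148.2e-9)
= 1.3413e-18 J
= 8.3726 eV
KE = E_photon - phi
= 8.3726 - 2.29
= 6.0826 eV

6.0826


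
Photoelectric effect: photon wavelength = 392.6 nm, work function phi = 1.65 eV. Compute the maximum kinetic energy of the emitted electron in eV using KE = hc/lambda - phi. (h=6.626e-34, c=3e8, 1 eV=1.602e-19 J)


E_photon = hc / lambda
= (6.626e-34)(3e8) / (392.6e-9)
= 5.0632e-19 J
= 3.1605 eV
KE = E_photon - phi
= 3.1605 - 1.65
= 1.5105 eV

1.5105


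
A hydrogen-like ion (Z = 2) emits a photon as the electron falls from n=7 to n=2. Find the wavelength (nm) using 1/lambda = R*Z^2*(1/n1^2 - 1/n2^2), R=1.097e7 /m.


1/lambda = R * Z^2 * (1/n1^2 - 1/n2^2)
= 1.097e7 * 2^2 * (1/2^2 - 1/7^2)
= 1.097e7 * 4 * (0.25 - 0.020408)
= 1.0074e+07 /m
lambda = 1 / 1.0074e+07
= 99.2606 nm

99.2606


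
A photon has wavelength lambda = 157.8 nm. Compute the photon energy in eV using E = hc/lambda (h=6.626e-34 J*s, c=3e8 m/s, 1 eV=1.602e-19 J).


E = hc / lambda
= (6.626e-34)(3e8) / (157.8e-9)
= 1.9878e-25 / 1.5780e-07
= 1.2597e-18 J
Converting to eV: 1.2597e-18 / 1.602e-19
= 7.8633 eV

7.8633


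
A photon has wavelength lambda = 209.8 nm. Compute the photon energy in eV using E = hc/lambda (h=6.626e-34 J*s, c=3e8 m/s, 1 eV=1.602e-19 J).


E = hc / lambda
= (6.626e-34)(3e8) / (209.8e-9)
= 1.9878e-25 / 2.0980e-07
= 9.4747e-19 J
Converting to eV: 9.4747e-19 / 1.602e-19
= 5.9143 eV

5.9143


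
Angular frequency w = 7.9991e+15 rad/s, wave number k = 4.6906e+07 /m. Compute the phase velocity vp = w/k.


vp = w / k
= 7.9991e+15 / 4.6906e+07
= 1.7053e+08 m/s

1.7053e+08


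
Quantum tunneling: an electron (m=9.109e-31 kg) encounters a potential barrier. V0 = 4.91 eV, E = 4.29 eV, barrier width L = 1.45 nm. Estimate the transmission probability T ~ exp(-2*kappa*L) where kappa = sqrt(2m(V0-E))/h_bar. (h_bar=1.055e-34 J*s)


V0 - E = 0.62 eV = 9.9324e-20 J
kappa = sqrt(2 * m * (V0-E)) / h_bar
= sqrt(2 * 9.109e-31 * 9.9324e-20) / 1.055e-34
= 4.0320e+09 /m
2*kappa*L = 2 * 4.0320e+09 * 1.45e-9
= 11.6929
T = exp(-11.6929) = 8.352746e-06

8.352746e-06


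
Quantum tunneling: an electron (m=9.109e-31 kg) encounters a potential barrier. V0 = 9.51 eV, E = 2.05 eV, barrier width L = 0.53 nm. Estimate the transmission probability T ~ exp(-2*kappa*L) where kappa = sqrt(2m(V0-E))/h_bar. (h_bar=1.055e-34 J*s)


V0 - E = 7.46 eV = 1.1951e-18 J
kappa = sqrt(2 * m * (V0-E)) / h_bar
= sqrt(2 * 9.109e-31 * 1.1951e-18) / 1.055e-34
= 1.3986e+10 /m
2*kappa*L = 2 * 1.3986e+10 * 0.53e-9
= 14.8253
T = exp(-14.8253) = 3.642841e-07

3.642841e-07


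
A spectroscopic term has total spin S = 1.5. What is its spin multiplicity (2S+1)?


Spin multiplicity = 2S + 1
= 2 * 1.5 + 1
= 3.0 + 1
= 4

4


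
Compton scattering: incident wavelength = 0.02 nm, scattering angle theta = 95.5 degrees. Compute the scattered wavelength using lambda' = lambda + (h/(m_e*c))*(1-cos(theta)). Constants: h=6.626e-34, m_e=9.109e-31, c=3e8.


Compton wavelength: h/(m_e*c) = 2.4247e-12 m
d_lambda = 2.4247e-12 * (1 - cos(95.5 deg))
= 2.4247e-12 * 1.095846
= 2.6571e-12 m = 0.002657 nm
lambda' = 0.02 + 0.002657
= 0.022657 nm

0.022657


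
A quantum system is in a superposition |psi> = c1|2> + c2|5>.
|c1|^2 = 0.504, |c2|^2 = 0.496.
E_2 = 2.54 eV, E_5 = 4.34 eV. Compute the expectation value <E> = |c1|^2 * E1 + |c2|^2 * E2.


<E> = |c1|^2 * E1 + |c2|^2 * E2
= 0.504 * 2.54 + 0.496 * 4.34
= 1.2802 + 2.1526
= 3.4328 eV

3.4328


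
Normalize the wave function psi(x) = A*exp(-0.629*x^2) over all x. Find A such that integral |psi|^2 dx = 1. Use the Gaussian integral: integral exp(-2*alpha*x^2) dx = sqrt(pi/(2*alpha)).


integral |psi|^2 dx = A^2 * sqrt(pi/(2*alpha)) = 1
A^2 = sqrt(2*alpha/pi)
= sqrt(2 * 0.629 / pi)
= 0.632798
A = sqrt(0.632798)
= 0.7955

0.7955


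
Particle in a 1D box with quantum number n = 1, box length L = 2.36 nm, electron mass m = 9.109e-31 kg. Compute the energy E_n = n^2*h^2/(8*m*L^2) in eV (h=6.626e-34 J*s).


E = n^2 * h^2 / (8 * m * L^2)
= 1^2 * (6.626e-34)^2 / (8 * 9.109e-31 * (2.36e-9)^2)
= 1 * 4.3904e-67 / (8 * 9.109e-31 * 5.5696e-18)
= 1.0817e-20 J
= 0.0675 eV

0.0675


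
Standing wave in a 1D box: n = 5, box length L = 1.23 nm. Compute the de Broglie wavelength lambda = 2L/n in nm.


lambda = 2L / n
= 2 * 1.23 / 5
= 2.46 / 5
= 0.492 nm

0.492


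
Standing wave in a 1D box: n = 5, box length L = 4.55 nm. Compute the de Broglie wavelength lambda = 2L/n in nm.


lambda = 2L / n
= 2 * 4.55 / 5
= 9.1 / 5
= 1.82 nm

1.82


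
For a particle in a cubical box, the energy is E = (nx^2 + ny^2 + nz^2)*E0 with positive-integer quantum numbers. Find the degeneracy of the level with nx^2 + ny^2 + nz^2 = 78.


Enumerate all (nx, ny, nz) with nx^2 + ny^2 + nz^2 = 78:
(2,5,7)
(2,7,5)
(5,2,7)
(5,7,2)
(7,2,5)
(7,5,2)
Total degeneracy = 6

6
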